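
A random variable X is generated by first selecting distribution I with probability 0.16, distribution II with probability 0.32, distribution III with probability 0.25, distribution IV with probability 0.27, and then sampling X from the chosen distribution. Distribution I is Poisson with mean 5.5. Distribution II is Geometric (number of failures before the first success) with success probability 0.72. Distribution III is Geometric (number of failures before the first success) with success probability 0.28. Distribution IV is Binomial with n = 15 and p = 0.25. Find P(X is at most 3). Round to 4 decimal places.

0.6577

Conditional on each component, P(X ≤ 3): I: 0.201699; II: 0.993853; III: 0.731261; IV: 0.461287.
By total probability, P(X ≤ 3) = 0.16·0.201699 + 0.32·0.993853 + 0.25·0.731261 + 0.27·0.461287 = 0.657668.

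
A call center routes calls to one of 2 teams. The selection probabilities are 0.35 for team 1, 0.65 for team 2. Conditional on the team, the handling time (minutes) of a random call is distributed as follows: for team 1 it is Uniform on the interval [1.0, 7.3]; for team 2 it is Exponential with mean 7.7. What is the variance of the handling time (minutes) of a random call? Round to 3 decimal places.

Per component, 1: μ=4.15, E[X²]=20.53; 2: μ=7.7, E[X²]=118.58.
E[X] = 0.35·4.15 + 0.65·7.7 = 6.4575.
E[X²] = 0.35·20.53 + 0.65·118.58 = 84.2625.
Var(X) = E[X²] − (E[X])² = 84.2625 − 41.6993 = 42.5632.

42.563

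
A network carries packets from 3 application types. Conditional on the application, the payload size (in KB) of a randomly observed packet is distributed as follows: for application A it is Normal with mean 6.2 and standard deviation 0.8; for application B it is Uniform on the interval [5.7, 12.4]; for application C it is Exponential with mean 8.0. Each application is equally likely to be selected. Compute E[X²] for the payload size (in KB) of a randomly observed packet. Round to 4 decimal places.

84.2411

For each component E[X²] = Var + (mean)², giving A: 39.08; B: 85.6433; C: 128.
Overall E[X²] = 0.333333·39.08 + 0.333333·85.6433 + 0.333333·128 = 84.2411.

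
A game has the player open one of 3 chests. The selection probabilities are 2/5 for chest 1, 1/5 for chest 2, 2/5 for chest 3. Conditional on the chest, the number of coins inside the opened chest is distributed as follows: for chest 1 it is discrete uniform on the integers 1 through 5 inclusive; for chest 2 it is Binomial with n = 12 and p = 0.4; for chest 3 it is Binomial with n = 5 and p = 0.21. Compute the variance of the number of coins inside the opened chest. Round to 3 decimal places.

Per component, 1: μ=3, E[X²]=11; 2: μ=4.8, E[X²]=25.92; 3: μ=1.05, E[X²]=1.932.
E[X] = 0.4·3 + 0.2·4.8 + 0.4·1.05 = 2.58.
E[X²] = 0.4·11 + 0.2·25.92 + 0.4·1.932 = 10.3568.
Var(X) = E[X²] − (E[X])² = 10.3568 − 6.6564 = 3.7004.

3.700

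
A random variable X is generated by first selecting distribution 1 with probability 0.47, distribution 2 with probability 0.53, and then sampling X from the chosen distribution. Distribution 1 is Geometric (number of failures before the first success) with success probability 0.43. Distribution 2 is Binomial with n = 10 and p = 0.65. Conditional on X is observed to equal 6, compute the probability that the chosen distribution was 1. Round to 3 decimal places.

0.052

Likelihoods P(X=6 | ·): 1: 0.0147475; 2: 0.237668.
Posterior ∝ prior × likelihood. Numerator for 1: 0.47·0.0147475 = 0.00693131.
Normalizing constant: 0.47·0.0147475 + 0.53·0.237668 = 0.132896.
P(1 | observation) = 0.00693131 / 0.132896 = 0.0521561.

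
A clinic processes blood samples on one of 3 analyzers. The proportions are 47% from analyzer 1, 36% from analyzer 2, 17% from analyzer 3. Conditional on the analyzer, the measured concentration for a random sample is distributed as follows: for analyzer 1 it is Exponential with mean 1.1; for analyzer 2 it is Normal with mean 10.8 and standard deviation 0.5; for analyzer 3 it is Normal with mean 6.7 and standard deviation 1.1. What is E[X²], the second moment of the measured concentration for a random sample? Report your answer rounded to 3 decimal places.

51.055

For each component E[X²] = Var + (mean)², giving 1: 2.42; 2: 116.89; 3: 46.1.
Overall E[X²] = 0.47·2.42 + 0.36·116.89 + 0.17·46.1 = 51.0548.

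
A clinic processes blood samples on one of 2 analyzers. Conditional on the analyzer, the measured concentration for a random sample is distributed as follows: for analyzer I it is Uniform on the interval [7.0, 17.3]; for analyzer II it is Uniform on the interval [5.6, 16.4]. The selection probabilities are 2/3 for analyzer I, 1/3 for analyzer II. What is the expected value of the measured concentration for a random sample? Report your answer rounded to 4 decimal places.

11.7667

Component means — I: 12.15; II: 11.
E[X] = 0.666667·12.15 + 0.333333·11 = 11.7667.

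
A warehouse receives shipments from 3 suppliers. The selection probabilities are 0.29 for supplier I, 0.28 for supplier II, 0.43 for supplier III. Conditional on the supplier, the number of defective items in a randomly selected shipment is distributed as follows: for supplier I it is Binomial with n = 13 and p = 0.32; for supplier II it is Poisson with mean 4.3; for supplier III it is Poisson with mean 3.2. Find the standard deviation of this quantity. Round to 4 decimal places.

Per component, I: μ=4.16, E[X²]=20.1344; II: μ=4.3, E[X²]=22.79; III: μ=3.2, E[X²]=13.44.
E[X] = 0.29·4.16 + 0.28·4.3 + 0.43·3.2 = 3.7864.
E[X²] = 0.29·20.1344 + 0.28·22.79 + 0.43·13.44 = 17.9994.
Var(X) = E[X²] − (E[X])² = 17.9994 − 14.3368 = 3.66255.
SD(X) = √3.66255 = 1.91378.

1.9138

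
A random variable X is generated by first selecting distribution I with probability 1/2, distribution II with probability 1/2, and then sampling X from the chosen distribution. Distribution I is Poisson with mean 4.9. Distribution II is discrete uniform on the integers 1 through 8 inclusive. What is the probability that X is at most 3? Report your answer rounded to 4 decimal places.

Conditional on each component, P(X ≤ 3): I: 0.279345; II: 0.375.
By total probability, P(X ≤ 3) = 0.5·0.279345 + 0.5·0.375 = 0.327172.

0.3272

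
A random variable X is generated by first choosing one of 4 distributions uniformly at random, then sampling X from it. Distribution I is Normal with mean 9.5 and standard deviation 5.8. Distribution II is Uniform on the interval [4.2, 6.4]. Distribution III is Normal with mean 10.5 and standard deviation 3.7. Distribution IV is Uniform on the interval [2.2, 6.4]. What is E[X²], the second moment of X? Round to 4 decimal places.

74.0708

For each component E[X²] = Var + (mean)², giving I: 123.89; II: 28.4933; III: 123.94; IV: 19.96.
Overall E[X²] = 0.25·123.89 + 0.25·28.4933 + 0.25·123.94 + 0.25·19.96 = 74.0708.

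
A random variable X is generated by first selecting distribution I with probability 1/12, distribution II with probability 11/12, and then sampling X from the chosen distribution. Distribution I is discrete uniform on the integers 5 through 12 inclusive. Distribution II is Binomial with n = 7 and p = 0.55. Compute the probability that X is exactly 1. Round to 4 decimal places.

Conditional on each component, P(X = 1): I: 0; II: 0.0319695.
By total probability, P(X = 1) = 0.0833333·0 + 0.916667·0.0319695 = 0.0293054.

0.0293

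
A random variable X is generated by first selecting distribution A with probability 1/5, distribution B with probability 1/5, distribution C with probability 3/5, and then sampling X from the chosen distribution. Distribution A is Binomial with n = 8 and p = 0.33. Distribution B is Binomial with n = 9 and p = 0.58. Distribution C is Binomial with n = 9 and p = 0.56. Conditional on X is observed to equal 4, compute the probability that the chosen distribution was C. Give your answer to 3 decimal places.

0.634

Likelihoods P(X=4 | ·): A: 0.167283; B: 0.18635; C: 0.204355.
Posterior ∝ prior × likelihood. Numerator for C: 0.6·0.204355 = 0.122613.
Normalizing constant: 0.2·0.167283 + 0.2·0.18635 + 0.6·0.204355 = 0.19334.
P(C | observation) = 0.122613 / 0.19334 = 0.634185.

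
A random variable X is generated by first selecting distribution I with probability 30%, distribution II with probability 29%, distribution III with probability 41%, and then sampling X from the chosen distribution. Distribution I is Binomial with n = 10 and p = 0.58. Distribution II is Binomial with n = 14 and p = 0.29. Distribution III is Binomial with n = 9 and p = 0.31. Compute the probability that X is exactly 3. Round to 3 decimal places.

0.186

Conditional on each component, P(X = 3): I: 0.0539772; II: 0.205181; III: 0.270059.
By total probability, P(X = 3) = 0.3·0.0539772 + 0.29·0.205181 + 0.41·0.270059 = 0.18642.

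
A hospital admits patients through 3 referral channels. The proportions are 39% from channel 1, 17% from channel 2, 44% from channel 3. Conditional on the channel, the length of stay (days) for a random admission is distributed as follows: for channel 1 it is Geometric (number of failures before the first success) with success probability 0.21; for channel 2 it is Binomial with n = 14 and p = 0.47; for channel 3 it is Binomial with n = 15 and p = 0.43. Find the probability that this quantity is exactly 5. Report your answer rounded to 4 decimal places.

0.1213

Conditional on each channel, P(X = 5): 1: 0.0646182; 2: 0.151508; 3: 0.159826.
By total probability, P(X = 5) = 0.39·0.0646182 + 0.17·0.151508 + 0.44·0.159826 = 0.121281.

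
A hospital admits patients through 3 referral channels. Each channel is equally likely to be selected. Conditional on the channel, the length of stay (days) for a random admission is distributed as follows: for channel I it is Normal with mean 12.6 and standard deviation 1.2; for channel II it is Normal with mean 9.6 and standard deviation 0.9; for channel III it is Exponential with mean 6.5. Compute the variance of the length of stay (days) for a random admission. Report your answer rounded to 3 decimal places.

Per component, I: μ=12.6, E[X²]=160.2; II: μ=9.6, E[X²]=92.97; III: μ=6.5, E[X²]=84.5.
E[X] = 0.333333·12.6 + 0.333333·9.6 + 0.333333·6.5 = 9.56667.
E[X²] = 0.333333·160.2 + 0.333333·92.97 + 0.333333·84.5 = 112.557.
Var(X) = E[X²] − (E[X])² = 112.557 − 91.5211 = 21.0356.

21.036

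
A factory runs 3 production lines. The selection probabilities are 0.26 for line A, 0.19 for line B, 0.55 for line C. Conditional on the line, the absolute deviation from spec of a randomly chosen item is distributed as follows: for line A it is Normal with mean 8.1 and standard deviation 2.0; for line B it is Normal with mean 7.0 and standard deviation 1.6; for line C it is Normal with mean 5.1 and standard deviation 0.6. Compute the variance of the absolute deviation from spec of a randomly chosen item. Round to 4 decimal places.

3.4484

Per component, A: μ=8.1, E[X²]=69.61; B: μ=7, E[X²]=51.56; C: μ=5.1, E[X²]=26.37.
E[X] = 0.26·8.1 + 0.19·7 + 0.55·5.1 = 6.241.
E[X²] = 0.26·69.61 + 0.19·51.56 + 0.55·26.37 = 42.3985.
Var(X) = E[X²] − (E[X])² = 42.3985 − 38.9501 = 3.44842.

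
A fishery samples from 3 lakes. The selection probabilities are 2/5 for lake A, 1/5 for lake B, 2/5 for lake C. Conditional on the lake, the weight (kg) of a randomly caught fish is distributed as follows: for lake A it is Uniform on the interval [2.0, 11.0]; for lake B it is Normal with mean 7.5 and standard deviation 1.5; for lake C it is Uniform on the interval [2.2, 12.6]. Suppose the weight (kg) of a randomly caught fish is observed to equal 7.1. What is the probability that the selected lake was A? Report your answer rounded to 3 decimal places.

0.331

Likelihoods f(7.1 | ·): A: 0.111111; B: 0.256671; C: 0.0961538.
Posterior ∝ prior × likelihood. Numerator for A: 0.4·0.111111 = 0.0444444.
Normalizing constant: 0.4·0.111111 + 0.2·0.256671 + 0.4·0.0961538 = 0.13424.
P(A | observation) = 0.0444444 / 0.13424 = 0.331081.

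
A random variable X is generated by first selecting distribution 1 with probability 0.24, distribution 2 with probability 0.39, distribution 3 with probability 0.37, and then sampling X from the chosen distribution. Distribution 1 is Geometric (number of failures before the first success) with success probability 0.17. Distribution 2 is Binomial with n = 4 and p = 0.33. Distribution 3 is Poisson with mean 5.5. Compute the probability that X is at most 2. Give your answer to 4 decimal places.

Conditional on each component, P(X ≤ 2): 1: 0.428213; 2: 0.89183; 3: 0.0883764.
By total probability, P(X ≤ 2) = 0.24·0.428213 + 0.39·0.89183 + 0.37·0.0883764 = 0.483284.

0.4833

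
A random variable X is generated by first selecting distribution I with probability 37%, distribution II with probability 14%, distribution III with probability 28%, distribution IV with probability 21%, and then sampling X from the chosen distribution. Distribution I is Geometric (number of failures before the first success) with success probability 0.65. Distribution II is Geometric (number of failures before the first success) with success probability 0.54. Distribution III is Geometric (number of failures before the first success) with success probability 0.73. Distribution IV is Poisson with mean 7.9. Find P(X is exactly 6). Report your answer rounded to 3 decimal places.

0.028

Conditional on each component, P(X = 6): I: 0.00119487; II: 0.00511612; III: 0.000282817; IV: 0.125171.
By total probability, P(X = 6) = 0.37·0.00119487 + 0.14·0.00511612 + 0.28·0.000282817 + 0.21·0.125171 = 0.0275235.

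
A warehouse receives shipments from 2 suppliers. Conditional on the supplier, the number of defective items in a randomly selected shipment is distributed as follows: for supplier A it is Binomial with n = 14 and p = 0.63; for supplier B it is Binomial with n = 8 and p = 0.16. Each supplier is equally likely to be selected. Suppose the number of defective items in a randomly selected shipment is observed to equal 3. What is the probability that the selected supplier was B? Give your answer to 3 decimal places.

Likelihoods P(X=3 | ·): A: 0.00161935; B: 0.0959278.
Posterior ∝ prior × likelihood. Numerator for B: 0.5·0.0959278 = 0.0479639.
Normalizing constant: 0.5·0.00161935 + 0.5·0.0959278 = 0.0487736.
P(B | observation) = 0.0479639 / 0.0487736 = 0.983399.

0.983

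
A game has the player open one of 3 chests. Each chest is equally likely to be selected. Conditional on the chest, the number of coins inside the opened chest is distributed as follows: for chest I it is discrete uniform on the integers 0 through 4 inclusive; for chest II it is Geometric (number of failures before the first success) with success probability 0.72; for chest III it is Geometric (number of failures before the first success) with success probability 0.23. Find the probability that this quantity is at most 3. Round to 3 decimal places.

0.814

Conditional on each chest, P(X ≤ 3): I: 0.8; II: 0.993853; III: 0.64847.
By total probability, P(X ≤ 3) = 0.333333·0.8 + 0.333333·0.993853 + 0.333333·0.64847 = 0.814108.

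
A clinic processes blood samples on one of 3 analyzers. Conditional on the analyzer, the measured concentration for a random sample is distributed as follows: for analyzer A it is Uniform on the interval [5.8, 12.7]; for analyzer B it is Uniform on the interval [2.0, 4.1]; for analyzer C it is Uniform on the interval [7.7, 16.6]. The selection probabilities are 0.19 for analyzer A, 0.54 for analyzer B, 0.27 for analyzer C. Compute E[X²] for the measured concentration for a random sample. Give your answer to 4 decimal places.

63.8728

For each component E[X²] = Var + (mean)², giving A: 89.53; B: 9.67; C: 154.223.
Overall E[X²] = 0.19·89.53 + 0.54·9.67 + 0.27·154.223 = 63.8728.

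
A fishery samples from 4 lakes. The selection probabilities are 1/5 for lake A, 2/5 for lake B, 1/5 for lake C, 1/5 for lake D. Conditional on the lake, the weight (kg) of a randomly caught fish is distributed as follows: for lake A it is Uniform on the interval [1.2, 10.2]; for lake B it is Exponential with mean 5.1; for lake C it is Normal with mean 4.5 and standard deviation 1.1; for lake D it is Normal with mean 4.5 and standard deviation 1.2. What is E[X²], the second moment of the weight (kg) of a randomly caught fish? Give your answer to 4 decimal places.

For each component E[X²] = Var + (mean)², giving A: 39.24; B: 52.02; C: 21.46; D: 21.69.
Overall E[X²] = 0.2·39.24 + 0.4·52.02 + 0.2·21.46 + 0.2·21.69 = 37.286.

37.2860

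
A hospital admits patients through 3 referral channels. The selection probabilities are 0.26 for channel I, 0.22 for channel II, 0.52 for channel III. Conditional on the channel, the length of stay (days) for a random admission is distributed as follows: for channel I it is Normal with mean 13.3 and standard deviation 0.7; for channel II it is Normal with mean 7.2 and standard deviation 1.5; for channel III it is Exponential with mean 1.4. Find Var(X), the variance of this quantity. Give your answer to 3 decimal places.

26.764

Per component, I: μ=13.3, E[X²]=177.38; II: μ=7.2, E[X²]=54.09; III: μ=1.4, E[X²]=3.92.
E[X] = 0.26·13.3 + 0.22·7.2 + 0.52·1.4 = 5.77.
E[X²] = 0.26·177.38 + 0.22·54.09 + 0.52·3.92 = 60.057.
Var(X) = E[X²] − (E[X])² = 60.057 − 33.2929 = 26.7641.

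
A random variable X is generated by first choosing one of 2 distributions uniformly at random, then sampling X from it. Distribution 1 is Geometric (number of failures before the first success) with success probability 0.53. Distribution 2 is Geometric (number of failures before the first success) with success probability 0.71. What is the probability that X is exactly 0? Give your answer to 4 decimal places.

0.6200

Conditional on each component, P(X = 0): 1: 0.53; 2: 0.71.
By total probability, P(X = 0) = 0.5·0.53 + 0.5·0.71 = 0.62.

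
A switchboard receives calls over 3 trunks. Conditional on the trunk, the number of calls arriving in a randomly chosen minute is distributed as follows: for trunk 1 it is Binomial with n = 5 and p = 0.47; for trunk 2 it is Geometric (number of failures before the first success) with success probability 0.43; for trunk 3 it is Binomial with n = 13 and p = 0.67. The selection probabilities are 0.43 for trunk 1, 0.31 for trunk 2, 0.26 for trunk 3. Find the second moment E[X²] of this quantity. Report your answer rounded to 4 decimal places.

24.8826

For each component E[X²] = Var + (mean)², giving 1: 6.768; 2: 4.83991; 3: 78.7384.
Overall E[X²] = 0.43·6.768 + 0.31·4.83991 + 0.26·78.7384 = 24.8826.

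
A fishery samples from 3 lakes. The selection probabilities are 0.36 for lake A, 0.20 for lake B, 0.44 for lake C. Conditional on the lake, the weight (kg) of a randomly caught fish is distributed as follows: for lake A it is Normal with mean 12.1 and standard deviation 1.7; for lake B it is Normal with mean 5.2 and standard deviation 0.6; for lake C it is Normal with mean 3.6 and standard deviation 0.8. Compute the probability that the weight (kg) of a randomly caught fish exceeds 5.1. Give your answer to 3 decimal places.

Conditional on each lake, P(X > 5.1): A: 0.999981; B: 0.566184; C: 0.0303964.
By total probability, P(X > 5.1) = 0.36·0.999981 + 0.2·0.566184 + 0.44·0.0303964 = 0.486604.

0.487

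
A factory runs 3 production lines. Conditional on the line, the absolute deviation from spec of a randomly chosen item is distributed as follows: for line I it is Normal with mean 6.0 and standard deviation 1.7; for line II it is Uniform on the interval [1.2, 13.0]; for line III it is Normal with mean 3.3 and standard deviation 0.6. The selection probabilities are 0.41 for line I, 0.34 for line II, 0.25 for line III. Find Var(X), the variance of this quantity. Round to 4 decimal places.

Per component, I: μ=6, E[X²]=38.89; II: μ=7.1, E[X²]=62.0133; III: μ=3.3, E[X²]=11.25.
E[X] = 0.41·6 + 0.34·7.1 + 0.25·3.3 = 5.699.
E[X²] = 0.41·38.89 + 0.34·62.0133 + 0.25·11.25 = 39.8419.
Var(X) = E[X²] − (E[X])² = 39.8419 − 32.4786 = 7.36333.

7.3633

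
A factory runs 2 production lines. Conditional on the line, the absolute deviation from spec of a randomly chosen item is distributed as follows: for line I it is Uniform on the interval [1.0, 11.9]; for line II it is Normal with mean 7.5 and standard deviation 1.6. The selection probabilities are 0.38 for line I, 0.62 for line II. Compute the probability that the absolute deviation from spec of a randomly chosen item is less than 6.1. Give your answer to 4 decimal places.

0.2961

Conditional on each line, P(X < 6.1): I: 0.46789; II: 0.190787.
By total probability, P(X < 6.1) = 0.38·0.46789 + 0.62·0.190787 = 0.296086.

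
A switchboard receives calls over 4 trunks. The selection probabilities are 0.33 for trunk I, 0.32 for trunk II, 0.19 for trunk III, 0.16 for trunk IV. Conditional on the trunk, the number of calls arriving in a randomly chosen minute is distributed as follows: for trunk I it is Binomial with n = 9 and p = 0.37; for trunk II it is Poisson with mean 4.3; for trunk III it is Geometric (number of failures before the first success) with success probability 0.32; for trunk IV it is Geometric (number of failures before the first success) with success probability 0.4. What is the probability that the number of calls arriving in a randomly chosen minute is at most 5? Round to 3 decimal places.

Conditional on each trunk, P(X ≤ 5): I: 0.930424; II: 0.736663; III: 0.901133; IV: 0.953344.
By total probability, P(X ≤ 5) = 0.33·0.930424 + 0.32·0.736663 + 0.19·0.901133 + 0.16·0.953344 = 0.866522.

0.867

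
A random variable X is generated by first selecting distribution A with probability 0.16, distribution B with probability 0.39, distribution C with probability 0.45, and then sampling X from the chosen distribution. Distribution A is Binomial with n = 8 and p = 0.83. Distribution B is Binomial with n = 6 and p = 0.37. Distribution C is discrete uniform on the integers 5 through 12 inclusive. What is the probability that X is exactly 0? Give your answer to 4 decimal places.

0.0244

Conditional on each component, P(X = 0): A: 6.97576e-07; B: 0.0625235; C: 0.
By total probability, P(X = 0) = 0.16·6.97576e-07 + 0.39·0.0625235 + 0.45·0 = 0.0243843.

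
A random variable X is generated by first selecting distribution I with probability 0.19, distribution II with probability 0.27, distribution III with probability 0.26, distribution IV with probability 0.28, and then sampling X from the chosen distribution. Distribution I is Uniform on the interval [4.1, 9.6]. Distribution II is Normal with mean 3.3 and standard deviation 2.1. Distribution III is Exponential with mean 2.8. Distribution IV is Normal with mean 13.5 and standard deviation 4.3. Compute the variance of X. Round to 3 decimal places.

Per component, I: μ=6.85, E[X²]=49.4433; II: μ=3.3, E[X²]=15.3; III: μ=2.8, E[X²]=15.68; IV: μ=13.5, E[X²]=200.74.
E[X] = 0.19·6.85 + 0.27·3.3 + 0.26·2.8 + 0.28·13.5 = 6.7005.
E[X²] = 0.19·49.4433 + 0.27·15.3 + 0.26·15.68 + 0.28·200.74 = 73.8092.
Var(X) = E[X²] − (E[X])² = 73.8092 − 44.8967 = 28.9125.

28.913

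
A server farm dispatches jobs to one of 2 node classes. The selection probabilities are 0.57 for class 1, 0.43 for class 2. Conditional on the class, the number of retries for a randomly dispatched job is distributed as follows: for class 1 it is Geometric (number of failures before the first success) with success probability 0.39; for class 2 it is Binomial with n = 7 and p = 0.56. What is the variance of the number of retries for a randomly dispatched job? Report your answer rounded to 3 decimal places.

Per component, 1: μ=1.5641, E[X²]=6.45694; 2: μ=3.92, E[X²]=17.0912.
E[X] = 0.57·1.5641 + 0.43·3.92 = 2.57714.
E[X²] = 0.57·6.45694 + 0.43·17.0912 = 11.0297.
Var(X) = E[X²] − (E[X])² = 11.0297 − 6.64164 = 4.38803.

4.388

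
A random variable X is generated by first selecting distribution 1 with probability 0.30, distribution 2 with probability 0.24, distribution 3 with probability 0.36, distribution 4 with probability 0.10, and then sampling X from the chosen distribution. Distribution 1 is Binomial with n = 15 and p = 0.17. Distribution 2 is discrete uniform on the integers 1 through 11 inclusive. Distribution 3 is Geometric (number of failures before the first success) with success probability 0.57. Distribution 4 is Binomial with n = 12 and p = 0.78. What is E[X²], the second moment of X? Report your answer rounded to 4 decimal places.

For each component E[X²] = Var + (mean)², giving 1: 8.619; 2: 46; 3: 1.89258; 4: 89.6688.
Overall E[X²] = 0.3·8.619 + 0.24·46 + 0.36·1.89258 + 0.1·89.6688 = 23.2739.

23.2739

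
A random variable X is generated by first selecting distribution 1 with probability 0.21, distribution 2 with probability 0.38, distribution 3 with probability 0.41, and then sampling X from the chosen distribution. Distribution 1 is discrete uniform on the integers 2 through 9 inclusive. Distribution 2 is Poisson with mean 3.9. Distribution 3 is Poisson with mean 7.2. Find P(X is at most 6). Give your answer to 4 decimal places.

Conditional on each component, P(X ≤ 6): 1: 0.625; 2: 0.899483; 3: 0.420356.
By total probability, P(X ≤ 6) = 0.21·0.625 + 0.38·0.899483 + 0.41·0.420356 = 0.645399.

0.6454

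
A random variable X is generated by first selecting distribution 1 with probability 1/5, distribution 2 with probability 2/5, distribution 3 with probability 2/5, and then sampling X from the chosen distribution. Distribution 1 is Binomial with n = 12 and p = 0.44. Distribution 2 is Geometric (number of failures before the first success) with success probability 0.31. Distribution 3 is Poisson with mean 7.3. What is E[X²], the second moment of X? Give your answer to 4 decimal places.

35.2567

For each component E[X²] = Var + (mean)², giving 1: 30.8352; 2: 12.1342; 3: 60.59.
Overall E[X²] = 0.2·30.8352 + 0.4·12.1342 + 0.4·60.59 = 35.2567.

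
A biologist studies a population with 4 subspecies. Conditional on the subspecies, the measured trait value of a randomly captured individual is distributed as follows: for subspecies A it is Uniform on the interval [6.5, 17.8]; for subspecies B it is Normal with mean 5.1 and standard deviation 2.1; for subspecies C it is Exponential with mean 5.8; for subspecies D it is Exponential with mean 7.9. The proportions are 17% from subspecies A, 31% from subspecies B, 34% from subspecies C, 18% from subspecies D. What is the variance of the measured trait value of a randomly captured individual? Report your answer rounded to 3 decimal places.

Per component, A: μ=12.15, E[X²]=158.263; B: μ=5.1, E[X²]=30.42; C: μ=5.8, E[X²]=67.28; D: μ=7.9, E[X²]=124.82.
E[X] = 0.17·12.15 + 0.31·5.1 + 0.34·5.8 + 0.18·7.9 = 7.0405.
E[X²] = 0.17·158.263 + 0.31·30.42 + 0.34·67.28 + 0.18·124.82 = 81.6778.
Var(X) = E[X²] − (E[X])² = 81.6778 − 49.5686 = 32.1091.

32.109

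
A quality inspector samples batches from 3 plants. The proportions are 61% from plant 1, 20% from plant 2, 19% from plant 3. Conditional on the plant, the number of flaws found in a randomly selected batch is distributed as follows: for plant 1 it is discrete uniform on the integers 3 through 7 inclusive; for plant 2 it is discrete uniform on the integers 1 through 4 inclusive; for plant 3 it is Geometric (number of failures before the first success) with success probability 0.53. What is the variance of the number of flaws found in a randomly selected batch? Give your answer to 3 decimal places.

Per component, 1: μ=5, E[X²]=27; 2: μ=2.5, E[X²]=7.5; 3: μ=0.886792, E[X²]=2.45959.
E[X] = 0.61·5 + 0.2·2.5 + 0.19·0.886792 = 3.71849.
E[X²] = 0.61·27 + 0.2·7.5 + 0.19·2.45959 = 18.4373.
Var(X) = E[X²] − (E[X])² = 18.4373 − 13.8272 = 4.61015.

4.610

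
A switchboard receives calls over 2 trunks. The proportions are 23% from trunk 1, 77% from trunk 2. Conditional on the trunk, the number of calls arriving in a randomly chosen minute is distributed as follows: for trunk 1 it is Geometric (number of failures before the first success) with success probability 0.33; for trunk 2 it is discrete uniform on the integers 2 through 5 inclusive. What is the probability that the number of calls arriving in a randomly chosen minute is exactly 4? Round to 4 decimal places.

0.2078

Conditional on each trunk, P(X = 4): 1: 0.0664987; 2: 0.25.
By total probability, P(X = 4) = 0.23·0.0664987 + 0.77·0.25 = 0.207795.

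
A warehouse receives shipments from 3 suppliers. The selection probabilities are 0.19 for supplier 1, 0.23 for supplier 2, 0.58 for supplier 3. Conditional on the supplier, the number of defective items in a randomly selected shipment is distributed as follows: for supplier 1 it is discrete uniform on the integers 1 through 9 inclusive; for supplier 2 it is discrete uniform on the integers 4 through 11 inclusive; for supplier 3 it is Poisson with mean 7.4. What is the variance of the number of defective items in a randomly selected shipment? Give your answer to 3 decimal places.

7.675

Per component, 1: μ=5, E[X²]=31.6667; 2: μ=7.5, E[X²]=61.5; 3: μ=7.4, E[X²]=62.16.
E[X] = 0.19·5 + 0.23·7.5 + 0.58·7.4 = 6.967.
E[X²] = 0.19·31.6667 + 0.23·61.5 + 0.58·62.16 = 56.2145.
Var(X) = E[X²] − (E[X])² = 56.2145 − 48.5391 = 7.67538.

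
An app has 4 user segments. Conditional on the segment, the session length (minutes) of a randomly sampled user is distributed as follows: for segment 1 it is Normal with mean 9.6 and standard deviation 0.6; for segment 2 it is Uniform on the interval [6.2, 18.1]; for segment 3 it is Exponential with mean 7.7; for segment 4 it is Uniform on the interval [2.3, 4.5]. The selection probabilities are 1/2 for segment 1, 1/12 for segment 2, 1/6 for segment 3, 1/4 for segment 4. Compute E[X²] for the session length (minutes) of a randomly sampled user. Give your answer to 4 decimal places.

For each component E[X²] = Var + (mean)², giving 1: 92.52; 2: 159.423; 3: 118.58; 4: 11.9633.
Overall E[X²] = 0.5·92.52 + 0.0833333·159.423 + 0.166667·118.58 + 0.25·11.9633 = 82.2994.

82.2994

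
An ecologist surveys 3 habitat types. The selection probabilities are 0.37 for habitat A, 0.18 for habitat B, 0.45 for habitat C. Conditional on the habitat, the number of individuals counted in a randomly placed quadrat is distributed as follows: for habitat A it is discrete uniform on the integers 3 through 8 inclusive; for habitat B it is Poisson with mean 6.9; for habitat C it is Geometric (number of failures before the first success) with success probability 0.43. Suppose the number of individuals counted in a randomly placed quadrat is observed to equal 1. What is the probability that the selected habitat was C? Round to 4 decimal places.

0.9888

Likelihoods P(X=1 | ·): A: 0; B: 0.00695372; C: 0.2451.
Posterior ∝ prior × likelihood. Numerator for C: 0.45·0.2451 = 0.110295.
Normalizing constant: 0.37·0 + 0.18·0.00695372 + 0.45·0.2451 = 0.111547.
P(C | observation) = 0.110295 / 0.111547 = 0.988779.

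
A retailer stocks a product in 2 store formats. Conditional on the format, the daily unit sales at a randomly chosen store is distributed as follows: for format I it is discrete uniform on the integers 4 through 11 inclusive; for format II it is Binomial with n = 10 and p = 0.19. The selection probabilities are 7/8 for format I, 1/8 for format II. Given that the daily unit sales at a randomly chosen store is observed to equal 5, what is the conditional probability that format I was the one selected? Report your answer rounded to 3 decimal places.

0.976

Likelihoods P(X=5 | ·): I: 0.125; II: 0.0217567.
Posterior ∝ prior × likelihood. Numerator for I: 0.875·0.125 = 0.109375.
Normalizing constant: 0.875·0.125 + 0.125·0.0217567 = 0.112095.
P(I | observation) = 0.109375 / 0.112095 = 0.975738.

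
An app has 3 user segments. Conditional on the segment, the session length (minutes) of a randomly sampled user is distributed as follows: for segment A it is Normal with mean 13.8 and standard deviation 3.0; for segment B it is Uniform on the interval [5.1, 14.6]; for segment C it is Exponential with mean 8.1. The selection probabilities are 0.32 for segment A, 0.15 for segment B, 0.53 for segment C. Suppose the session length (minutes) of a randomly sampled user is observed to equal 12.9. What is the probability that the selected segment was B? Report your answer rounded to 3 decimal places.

0.226

Likelihoods f(12.9 | ·): A: 0.127129; B: 0.105263; C: 0.0251108.
Posterior ∝ prior × likelihood. Numerator for B: 0.15·0.105263 = 0.0157895.
Normalizing constant: 0.32·0.127129 + 0.15·0.105263 + 0.53·0.0251108 = 0.0697796.
P(B | observation) = 0.0157895 / 0.0697796 = 0.226276.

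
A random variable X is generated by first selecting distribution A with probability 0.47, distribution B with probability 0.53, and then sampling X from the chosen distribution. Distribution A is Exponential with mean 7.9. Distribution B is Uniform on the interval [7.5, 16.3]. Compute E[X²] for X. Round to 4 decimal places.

For each component E[X²] = Var + (mean)², giving A: 124.82; B: 148.063.
Overall E[X²] = 0.47·124.82 + 0.53·148.063 = 137.139.

137.1390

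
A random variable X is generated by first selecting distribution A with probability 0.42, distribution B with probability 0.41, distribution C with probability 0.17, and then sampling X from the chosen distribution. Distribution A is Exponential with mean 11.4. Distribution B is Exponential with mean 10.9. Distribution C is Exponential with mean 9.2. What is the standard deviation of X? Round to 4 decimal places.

10.8754

Per component, A: μ=11.4, E[X²]=259.92; B: μ=10.9, E[X²]=237.62; C: μ=9.2, E[X²]=169.28.
E[X] = 0.42·11.4 + 0.41·10.9 + 0.17·9.2 = 10.821.
E[X²] = 0.42·259.92 + 0.41·237.62 + 0.17·169.28 = 235.368.
Var(X) = E[X²] − (E[X])² = 235.368 − 117.094 = 118.274.
SD(X) = √118.274 = 10.8754.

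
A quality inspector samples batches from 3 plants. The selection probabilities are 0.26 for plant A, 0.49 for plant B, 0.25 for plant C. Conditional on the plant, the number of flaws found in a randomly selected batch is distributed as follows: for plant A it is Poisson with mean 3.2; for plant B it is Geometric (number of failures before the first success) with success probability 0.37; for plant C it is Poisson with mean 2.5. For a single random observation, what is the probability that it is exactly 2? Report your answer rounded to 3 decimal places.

0.190

Conditional on each plant, P(X = 2): A: 0.208702; B: 0.146853; C: 0.256516.
By total probability, P(X = 2) = 0.26·0.208702 + 0.49·0.146853 + 0.25·0.256516 = 0.19035.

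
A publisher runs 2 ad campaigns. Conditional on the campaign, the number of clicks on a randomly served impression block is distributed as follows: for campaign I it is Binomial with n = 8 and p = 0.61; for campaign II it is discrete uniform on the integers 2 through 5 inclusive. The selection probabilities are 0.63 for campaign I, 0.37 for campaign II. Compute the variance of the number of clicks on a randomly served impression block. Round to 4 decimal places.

2.1054

Per component, I: μ=4.88, E[X²]=25.7176; II: μ=3.5, E[X²]=13.5.
E[X] = 0.63·4.88 + 0.37·3.5 = 4.3694.
E[X²] = 0.63·25.7176 + 0.37·13.5 = 21.1971.
Var(X) = E[X²] − (E[X])² = 21.1971 − 19.0917 = 2.10543.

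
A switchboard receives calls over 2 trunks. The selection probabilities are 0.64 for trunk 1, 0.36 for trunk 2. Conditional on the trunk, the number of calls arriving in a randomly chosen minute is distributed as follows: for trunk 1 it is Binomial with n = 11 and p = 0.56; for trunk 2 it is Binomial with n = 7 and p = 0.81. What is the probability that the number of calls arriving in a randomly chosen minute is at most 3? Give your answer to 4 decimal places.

Conditional on each trunk, P(X ≤ 3): 1: 0.0531634; 2: 0.0279276.
By total probability, P(X ≤ 3) = 0.64·0.0531634 + 0.36·0.0279276 = 0.0440785.

0.0441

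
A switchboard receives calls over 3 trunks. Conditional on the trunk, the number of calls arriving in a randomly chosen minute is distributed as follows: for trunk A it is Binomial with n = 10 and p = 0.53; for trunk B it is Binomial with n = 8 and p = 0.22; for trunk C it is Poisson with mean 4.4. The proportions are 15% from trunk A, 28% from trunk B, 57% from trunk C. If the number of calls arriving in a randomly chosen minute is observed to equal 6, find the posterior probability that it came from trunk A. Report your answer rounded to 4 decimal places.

0.3240

Likelihoods P(X=6 | ·): A: 0.227126; B: 0.00193145; C: 0.123734.
Posterior ∝ prior × likelihood. Numerator for A: 0.15·0.227126 = 0.0340688.
Normalizing constant: 0.15·0.227126 + 0.28·0.00193145 + 0.57·0.123734 = 0.105138.
P(A | observation) = 0.0340688 / 0.105138 = 0.32404.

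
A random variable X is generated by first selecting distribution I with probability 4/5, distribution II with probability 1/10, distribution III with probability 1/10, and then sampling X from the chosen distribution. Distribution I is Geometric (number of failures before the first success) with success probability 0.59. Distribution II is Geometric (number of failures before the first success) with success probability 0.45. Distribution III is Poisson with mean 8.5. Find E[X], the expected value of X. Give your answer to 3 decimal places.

1.528

Component means — I: 0.694915; II: 1.22222; III: 8.5.
E[X] = 0.8·0.694915 + 0.1·1.22222 + 0.1·8.5 = 1.52815.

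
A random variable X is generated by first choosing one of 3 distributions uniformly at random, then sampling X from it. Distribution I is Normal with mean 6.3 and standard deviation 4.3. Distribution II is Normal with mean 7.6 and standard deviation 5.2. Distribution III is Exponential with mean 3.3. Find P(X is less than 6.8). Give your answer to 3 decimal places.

Conditional on each component, P(X < 6.8): I: 0.546284; II: 0.438866; III: 0.872623.
By total probability, P(X < 6.8) = 0.333333·0.546284 + 0.333333·0.438866 + 0.333333·0.872623 = 0.619258.

0.619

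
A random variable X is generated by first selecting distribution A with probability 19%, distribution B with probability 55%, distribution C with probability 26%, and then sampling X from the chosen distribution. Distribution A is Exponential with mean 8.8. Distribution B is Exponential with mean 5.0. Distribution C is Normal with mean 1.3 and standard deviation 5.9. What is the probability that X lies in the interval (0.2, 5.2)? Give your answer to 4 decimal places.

Conditional on each component, P(0.2 < X < 5.2): A: 0.423705; B: 0.607335; C: 0.31965.
By total probability, P(0.2 < X < 5.2) = 0.19·0.423705 + 0.55·0.607335 + 0.26·0.31965 = 0.497647.

0.4976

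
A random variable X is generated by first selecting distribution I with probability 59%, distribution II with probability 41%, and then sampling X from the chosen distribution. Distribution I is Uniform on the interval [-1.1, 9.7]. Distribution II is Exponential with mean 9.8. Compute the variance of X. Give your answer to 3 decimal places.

52.429

Per component, I: μ=4.3, E[X²]=28.21; II: μ=9.8, E[X²]=192.08.
E[X] = 0.59·4.3 + 0.41·9.8 = 6.555.
E[X²] = 0.59·28.21 + 0.41·192.08 = 95.3967.
Var(X) = E[X²] − (E[X])² = 95.3967 − 42.968 = 52.4287.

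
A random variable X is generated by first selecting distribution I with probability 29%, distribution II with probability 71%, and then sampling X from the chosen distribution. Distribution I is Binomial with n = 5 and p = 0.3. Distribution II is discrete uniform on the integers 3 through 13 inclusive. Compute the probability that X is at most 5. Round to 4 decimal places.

0.4836

Conditional on each component, P(X ≤ 5): I: 1; II: 0.272727.
By total probability, P(X ≤ 5) = 0.29·1 + 0.71·0.272727 = 0.483636.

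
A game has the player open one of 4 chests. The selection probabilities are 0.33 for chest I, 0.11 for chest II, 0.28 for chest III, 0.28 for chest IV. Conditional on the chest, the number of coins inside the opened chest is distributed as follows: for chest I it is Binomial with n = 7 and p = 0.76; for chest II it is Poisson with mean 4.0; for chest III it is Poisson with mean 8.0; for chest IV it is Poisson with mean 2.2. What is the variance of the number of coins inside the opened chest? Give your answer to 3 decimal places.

Per component, I: μ=5.32, E[X²]=29.5792; II: μ=4, E[X²]=20; III: μ=8, E[X²]=72; IV: μ=2.2, E[X²]=7.04.
E[X] = 0.33·5.32 + 0.11·4 + 0.28·8 + 0.28·2.2 = 5.0516.
E[X²] = 0.33·29.5792 + 0.11·20 + 0.28·72 + 0.28·7.04 = 34.0923.
Var(X) = E[X²] − (E[X])² = 34.0923 − 25.5187 = 8.57367.

8.574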